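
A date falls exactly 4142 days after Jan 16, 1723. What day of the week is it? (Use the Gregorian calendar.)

Thursday

First find the weekday of Jan 16, 1723. Doomsday rule: the anchor day for the 1700s is Sunday. For year 23: 23÷12 = 1 r 11, and 11÷4 = 2, so 1+11+2 = 14.
Sunday + 14 ≡ Sunday — that's 1723's doomsday.
In January the doomsday date is Jan 3 (1723 is not a leap year).
Jan 16 is 13 days after Jan 3; 13 mod 7 = 6, so Sunday + 6 = Saturday.
4142 mod 7 = 5, so 4142 days after a Saturday is Saturday + 5 = Thursday.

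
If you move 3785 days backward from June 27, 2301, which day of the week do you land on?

Saturday

Jun 27, 2301 is a Thursday.
3785 mod 7 = 5, so 3785 days before a Thursday is Thursday − 5 = Saturday.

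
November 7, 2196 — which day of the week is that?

Monday

Doomsday rule: the anchor day for the 2100s is Sunday. For year 96: 96÷12 = 8 r 0, and 0÷4 = 0, so 8+0+0 = 8.
Sunday + 8 ≡ Monday — that's 2196's doomsday.
In November the doomsday date is Nov 7.
Nov 7 is the doomsday itself: Monday.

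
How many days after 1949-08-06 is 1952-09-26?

1147

Aug 6, 1949 → Aug 6, 1950: 365 days.
Aug 6, 1950 → Aug 6, 1951: 365 days.
Aug 6, 1951 → Aug 6, 1952: 366 days (Feb 29, 1952 is in that span).
Aug 6, 1952 → Sep 6, 1952: 31 days (August has 31).
Sep 6, 1952 → Sep 26, 1952: 20 days.
Total: 1147 days.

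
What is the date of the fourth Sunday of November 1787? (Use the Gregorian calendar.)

November 25, 1787

November 1, 1787 is a Thursday.
The first Sunday is therefore November 4 (3 days later).
The fourth Sunday is 4 + 3×7 = November 25.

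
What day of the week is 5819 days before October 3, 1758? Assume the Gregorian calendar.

Sunday

First find the weekday of Oct 3, 1758. Doomsday rule: the anchor day for the 1700s is Sunday. For year 58: 58÷12 = 4 r 10, and 10÷4 = 2, so 4+10+2 = 16.
Sunday + 16 ≡ Tuesday — that's 1758's doomsday.
In October the doomsday date is Oct 10.
Oct 3 is 7 days before Oct 10; 7 mod 7 = 0, so Tuesday − 0 = Tuesday.
5819 mod 7 = 2, so 5819 days before a Tuesday is Tuesday − 2 = Sunday.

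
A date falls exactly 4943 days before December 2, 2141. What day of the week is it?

First find the weekday of Dec 2, 2141. Doomsday rule: the anchor day for the 2100s is Sunday. For year 41: 41÷12 = 3 r 5, and 5÷4 = 1, so 3+5+1 = 9.
Sunday + 9 ≡ Tuesday — that's 2141's doomsday.
In December the doomsday date is Dec 12.
Dec 2 is 10 days before Dec 12; 10 mod 7 = 3, so Tuesday − 3 = Saturday.
4943 mod 7 = 1, so 4943 days before a Saturday is Saturday − 1 = Friday.

Friday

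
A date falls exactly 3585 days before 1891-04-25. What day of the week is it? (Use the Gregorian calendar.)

Friday

First find the weekday of Apr 25, 1891. Doomsday rule: the anchor day for the 1800s is Friday. For year 91: 91÷12 = 7 r 7, and 7÷4 = 1, so 7+7+1 = 15.
Friday + 15 ≡ Saturday — that's 1891's doomsday.
In April the doomsday date is Apr 4.
Apr 25 is 21 days after Apr 4; 21 mod 7 = 0, so Saturday + 0 = Saturday.
3585 mod 7 = 1, so 3585 days before a Saturday is Saturday − 1 = Friday.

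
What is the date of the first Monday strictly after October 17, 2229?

October 19, 2229

Oct 17, 2229 is a Saturday.
From Saturday to the next Monday is 2 days.
Oct 17, 2229 + 2 = Oct 19, 2229.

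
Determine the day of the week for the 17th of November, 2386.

Monday

Doomsday rule: the anchor day for the 2300s is Wednesday. For year 86: 86÷12 = 7 r 2, and 2÷4 = 0, so 7+2+0 = 9.
Wednesday + 9 ≡ Friday — that's 2386's doomsday.
In November the doomsday date is Nov 7.
Nov 17 is 10 days after Nov 7; 10 mod 7 = 3, so Friday + 3 = Monday.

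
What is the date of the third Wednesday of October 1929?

October 16, 1929

October 1, 1929 is a Tuesday.
The first Wednesday is therefore October 2 (1 days later).
The third Wednesday is 2 + 2×7 = October 16.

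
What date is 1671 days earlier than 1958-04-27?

−365 (one year) → Apr 27, 1957 (1306 left).
−365 (one year) → Apr 27, 1956 (941 left).
−366 (one year; includes Feb 29, 1956) → Apr 27, 1955 (575 left).
−365 (one year) → Apr 27, 1954 (210 left).
−27 → Mar 31, 1954 (end of Mar, 31 days; 183 left).
−31 → Feb 28, 1954 (end of Feb, 28 days; 152 left).
−28 → Jan 31, 1954 (end of Jan, 31 days; 124 left).
−31 → Dec 31, 1953 (end of Dec, 31 days; 93 left).
−31 → Nov 30, 1953 (end of Nov, 30 days; 62 left).
−30 → Oct 31, 1953 (end of Oct, 31 days; 32 left).
−31 → Sep 30, 1953 (end of Sep, 30 days; 1 left).
−1 → Sep 29, 1953.

September 29, 1953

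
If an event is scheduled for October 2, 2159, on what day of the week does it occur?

Doomsday rule: the anchor day for the 2100s is Sunday. For year 59: 59÷12 = 4 r 11, and 11÷4 = 2, so 4+11+2 = 17.
Sunday + 17 ≡ Wednesday — that's 2159's doomsday.
In October the doomsday date is Oct 10.
Oct 2 is 8 days before Oct 10; 8 mod 7 = 1, so Wednesday − 1 = Tuesday.

Tuesday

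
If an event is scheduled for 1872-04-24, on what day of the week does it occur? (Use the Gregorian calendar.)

Wednesday

Doomsday rule: the anchor day for the 1800s is Friday. For year 72: 72÷12 = 6 r 0, and 0÷4 = 0, so 6+0+0 = 6.
Friday + 6 ≡ Thursday — that's 1872's doomsday.
In April the doomsday date is Apr 4.
Apr 24 is 20 days after Apr 4; 20 mod 7 = 6, so Thursday + 6 = Wednesday.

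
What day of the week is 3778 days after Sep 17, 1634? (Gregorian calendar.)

Sep 17, 1634 is a Sunday.
3778 mod 7 = 5, so 3778 days after a Sunday is Sunday + 5 = Friday.

Friday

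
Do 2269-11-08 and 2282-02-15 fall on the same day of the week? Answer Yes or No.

No

From Nov 8, 2269 to Feb 15, 2282 is 4482 days.
4482 mod 7 = 2, so they are different weekdays.
(Nov 8, 2269 is a Monday; Feb 15, 2282 is a Wednesday.)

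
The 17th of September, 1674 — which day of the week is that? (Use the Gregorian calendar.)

Monday

Doomsday rule: the anchor day for the 1600s is Tuesday. For year 74: 74÷12 = 6 r 2, and 2÷4 = 0, so 6+2+0 = 8.
Tuesday + 8 ≡ Wednesday — that's 1674's doomsday.
In September the doomsday date is Sep 5.
Sep 17 is 12 days after Sep 5; 12 mod 7 = 5, so Wednesday + 5 = Monday.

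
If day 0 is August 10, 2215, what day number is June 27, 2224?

Aug 10, 2215 → Aug 10, 2216: 366 days (Feb 29, 2216 is in that span).
Aug 10, 2216 → Aug 10, 2217: 365 days.
Aug 10, 2217 → Aug 10, 2218: 365 days.
Aug 10, 2218 → Aug 10, 2219: 365 days.
Aug 10, 2219 → Aug 10, 2220: 366 days (Feb 29, 2220 is in that span).
Aug 10, 2220 → Aug 10, 2221: 365 days.
Aug 10, 2221 → Aug 10, 2222: 365 days.
Aug 10, 2222 → Aug 10, 2223: 365 days.
Aug 10, 2223 → Sep 10, 2223: 31 days (August has 31).
Sep 10, 2223 → Oct 10, 2223: 30 days (September has 30).
Oct 10, 2223 → Nov 10, 2223: 31 days (October has 31).
Nov 10, 2223 → Dec 10, 2223: 30 days (November has 30).
Dec 10, 2223 → Jan 10, 2224: 31 days (December has 31).
Jan 10, 2224 → Feb 10, 2224: 31 days (January has 31).
Feb 10, 2224 → Mar 10, 2224: 29 days (February has 29).
Mar 10, 2224 → Apr 10, 2224: 31 days (March has 31).
Apr 10, 2224 → May 10, 2224: 30 days (April has 30).
May 10, 2224 → Jun 10, 2224: 31 days (May has 31).
Jun 10, 2224 → Jun 27, 2224: 17 days.
Total: 3244 days.

3244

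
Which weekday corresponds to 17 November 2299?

Doomsday rule: the anchor day for the 2200s is Friday. For year 99: 99÷12 = 8 r 3, and 3÷4 = 0, so 8+3+0 = 11.
Friday + 11 ≡ Tuesday — that's 2299's doomsday.
In November the doomsday date is Nov 7.
Nov 17 is 10 days after Nov 7; 10 mod 7 = 3, so Tuesday + 3 = Friday.

Friday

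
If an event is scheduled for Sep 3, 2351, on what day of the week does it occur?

Doomsday rule: the anchor day for the 2300s is Wednesday. For year 51: 51÷12 = 4 r 3, and 3÷4 = 0, so 4+3+0 = 7.
Wednesday + 7 ≡ Wednesday — that's 2351's doomsday.
In September the doomsday date is Sep 5.
Sep 3 is 2 days before Sep 5; 2 mod 7 = 2, so Wednesday − 2 = Monday.

Monday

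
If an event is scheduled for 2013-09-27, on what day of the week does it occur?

Friday

January 1, 2013 is a Tuesday.
Jan 1, 2013 → Feb 1, 2013: 31 days (January has 31).
Feb 1, 2013 → Mar 1, 2013: 28 days (February has 28).
Mar 1, 2013 → Apr 1, 2013: 31 days (March has 31).
Apr 1, 2013 → May 1, 2013: 30 days (April has 30).
May 1, 2013 → Jun 1, 2013: 31 days (May has 31).
Jun 1, 2013 → Jul 1, 2013: 30 days (June has 30).
Jul 1, 2013 → Aug 1, 2013: 31 days (July has 31).
Aug 1, 2013 → Sep 1, 2013: 31 days (August has 31).
Sep 1, 2013 → Sep 27, 2013: 26 days.
Total: 269 days.
269 mod 7 = 3, so Tuesday + 3 = Friday.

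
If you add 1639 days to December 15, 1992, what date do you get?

+365 (one year) → Dec 15, 1993 (1274 left).
+365 (one year) → Dec 15, 1994 (909 left).
+365 (one year) → Dec 15, 1995 (544 left).
+366 (one year; includes Feb 29, 1996) → Dec 15, 1996 (178 left).
Dec has 31 days: +17 → Jan 1, 1997 (161 left).
Jan has 31 days: +31 → Feb 1, 1997 (130 left).
Feb has 28 days: +28 → Mar 1, 1997 (102 left).
Mar has 31 days: +31 → Apr 1, 1997 (71 left).
Apr has 30 days: +30 → May 1, 1997 (41 left).
May has 31 days: +31 → Jun 1, 1997 (10 left).
+10 → Jun 11, 1997.

June 11, 1997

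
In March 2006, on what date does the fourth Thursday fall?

March 23, 2006

March 1, 2006 is a Wednesday.
The first Thursday is therefore March 2 (1 days later).
The fourth Thursday is 2 + 3×7 = March 23.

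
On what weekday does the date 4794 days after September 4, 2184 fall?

Friday

Sep 4, 2184 is a Saturday.
4794 mod 7 = 6, so 4794 days after a Saturday is Saturday + 6 = Friday.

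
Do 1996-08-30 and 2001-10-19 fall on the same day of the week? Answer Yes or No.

From Aug 30, 1996 to Oct 19, 2001 is 1876 days.
1876 mod 7 = 0, so they are the same weekday.
(Aug 30, 1996 is a Friday; Oct 19, 2001 is a Friday.)

Yes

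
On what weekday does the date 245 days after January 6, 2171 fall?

Jan 6, 2171 is a Sunday.
245 mod 7 = 0, so 245 days after a Sunday is Sunday + 0 = Sunday.

Sunday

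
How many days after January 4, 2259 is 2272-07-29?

Jan 4, 2259 → Jan 4, 2260: 365 days.
Jan 4, 2260 → Jan 4, 2261: 366 days (Feb 29, 2260 is in that span).
Jan 4, 2261 → Jan 4, 2262: 365 days.
Jan 4, 2262 → Jan 4, 2263: 365 days.
Jan 4, 2263 → Jan 4, 2264: 365 days.
Jan 4, 2264 → Jan 4, 2265: 366 days (Feb 29, 2264 is in that span).
Jan 4, 2265 → Jan 4, 2266: 365 days.
Jan 4, 2266 → Jan 4, 2267: 365 days.
Jan 4, 2267 → Jan 4, 2268: 365 days.
Jan 4, 2268 → Jan 4, 2269: 366 days (Feb 29, 2268 is in that span).
Jan 4, 2269 → Jan 4, 2270: 365 days.
Jan 4, 2270 → Jan 4, 2271: 365 days.
Jan 4, 2271 → Jan 4, 2272: 365 days.
Jan 4, 2272 → Feb 4, 2272: 31 days (January has 31).
Feb 4, 2272 → Mar 4, 2272: 29 days (February has 29).
Mar 4, 2272 → Apr 4, 2272: 31 days (March has 31).
Apr 4, 2272 → May 4, 2272: 30 days (April has 30).
May 4, 2272 → Jun 4, 2272: 31 days (May has 31).
Jun 4, 2272 → Jul 4, 2272: 30 days (June has 30).
Jul 4, 2272 → Jul 29, 2272: 25 days.
Total: 4955 days.

4955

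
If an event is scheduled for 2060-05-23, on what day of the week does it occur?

Doomsday rule: the anchor day for the 2000s is Tuesday. For year 60: 60÷12 = 5 r 0, and 0÷4 = 0, so 5+0+0 = 5.
Tuesday + 5 ≡ Sunday — that's 2060's doomsday.
In May the doomsday date is May 9.
May 23 is 14 days after May 9; 14 mod 7 = 0, so Sunday + 0 = Sunday.

Sunday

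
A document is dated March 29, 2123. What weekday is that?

Doomsday rule: the anchor day for the 2100s is Sunday. For year 23: 23÷12 = 1 r 11, and 11÷4 = 2, so 1+11+2 = 14.
Sunday + 14 ≡ Sunday — that's 2123's doomsday.
In March the doomsday date is Mar 14.
Mar 29 is 15 days after Mar 14; 15 mod 7 = 1, so Sunday + 1 = Monday.

Monday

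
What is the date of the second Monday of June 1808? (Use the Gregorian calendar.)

June 13, 1808

June 1, 1808 is a Wednesday.
The first Monday is therefore June 6 (5 days later).
The second Monday is 6 + 1×7 = June 13.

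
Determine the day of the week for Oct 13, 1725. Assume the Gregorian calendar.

Saturday

Doomsday rule: the anchor day for the 1700s is Sunday. For year 25: 25÷12 = 2 r 1, and 1÷4 = 0, so 2+1+0 = 3.
Sunday + 3 ≡ Wednesday — that's 1725's doomsday.
In October the doomsday date is Oct 10.
Oct 13 is 3 days after Oct 10; 3 mod 7 = 3, so Wednesday + 3 = Saturday.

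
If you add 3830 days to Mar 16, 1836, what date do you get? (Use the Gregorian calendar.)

September 10, 1846

+365 (one year) → Mar 16, 1837 (3465 left).
+365 (one year) → Mar 16, 1838 (3100 left).
+365 (one year) → Mar 16, 1839 (2735 left).
+366 (one year; includes Feb 29, 1840) → Mar 16, 1840 (2369 left).
+365 (one year) → Mar 16, 1841 (2004 left).
+365 (one year) → Mar 16, 1842 (1639 left).
+365 (one year) → Mar 16, 1843 (1274 left).
+366 (one year; includes Feb 29, 1844) → Mar 16, 1844 (908 left).
+365 (one year) → Mar 16, 1845 (543 left).
+365 (one year) → Mar 16, 1846 (178 left).
Mar has 31 days: +16 → Apr 1, 1846 (162 left).
Apr has 30 days: +30 → May 1, 1846 (132 left).
May has 31 days: +31 → Jun 1, 1846 (101 left).
Jun has 30 days: +30 → Jul 1, 1846 (71 left).
Jul has 31 days: +31 → Aug 1, 1846 (40 left).
Aug has 31 days: +31 → Sep 1, 1846 (9 left).
+9 → Sep 10, 1846.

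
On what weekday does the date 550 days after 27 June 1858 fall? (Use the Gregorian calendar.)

Jun 27, 1858 is a Sunday.
550 mod 7 = 4, so 550 days after a Sunday is Sunday + 4 = Thursday.

Thursday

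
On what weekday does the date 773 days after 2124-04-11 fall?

Apr 11, 2124 is a Tuesday.
773 mod 7 = 3, so 773 days after a Tuesday is Tuesday + 3 = Friday.

Friday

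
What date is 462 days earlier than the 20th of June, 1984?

March 16, 1983

−366 (one year; includes Feb 29, 1984) → Jun 20, 1983 (96 left).
−20 → May 31, 1983 (end of May, 31 days; 76 left).
−31 → Apr 30, 1983 (end of Apr, 30 days; 45 left).
−30 → Mar 31, 1983 (end of Mar, 31 days; 15 left).
−15 → Mar 16, 1983.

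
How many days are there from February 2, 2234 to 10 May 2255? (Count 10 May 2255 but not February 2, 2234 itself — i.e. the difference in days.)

Feb 2, 2234 → Feb 2, 2235: 365 days.
Feb 2, 2235 → Feb 2, 2236: 365 days.
Feb 2, 2236 → Feb 2, 2237: 366 days (Feb 29, 2236 is in that span).
Feb 2, 2237 → Feb 2, 2238: 365 days.
Feb 2, 2238 → Feb 2, 2239: 365 days.
Feb 2, 2239 → Feb 2, 2240: 365 days.
Feb 2, 2240 → Feb 2, 2241: 366 days (Feb 29, 2240 is in that span).
Feb 2, 2241 → Feb 2, 2242: 365 days.
Feb 2, 2242 → Feb 2, 2243: 365 days.
Feb 2, 2243 → Feb 2, 2244: 365 days.
Feb 2, 2244 → Feb 2, 2245: 366 days (Feb 29, 2244 is in that span).
Feb 2, 2245 → Feb 2, 2246: 365 days.
Feb 2, 2246 → Feb 2, 2247: 365 days.
Feb 2, 2247 → Feb 2, 2248: 365 days.
Feb 2, 2248 → Feb 2, 2249: 366 days (Feb 29, 2248 is in that span).
Feb 2, 2249 → Feb 2, 2250: 365 days.
Feb 2, 2250 → Feb 2, 2251: 365 days.
Feb 2, 2251 → Feb 2, 2252: 365 days.
Feb 2, 2252 → Feb 2, 2253: 366 days (Feb 29, 2252 is in that span).
Feb 2, 2253 → Feb 2, 2254: 365 days.
Feb 2, 2254 → Feb 2, 2255: 365 days.
Feb 2, 2255 → Mar 2, 2255: 28 days (February has 28).
Mar 2, 2255 → Apr 2, 2255: 31 days (March has 31).
Apr 2, 2255 → May 2, 2255: 30 days (April has 30).
May 2, 2255 → May 10, 2255: 8 days.
Total: 7767 days.

7767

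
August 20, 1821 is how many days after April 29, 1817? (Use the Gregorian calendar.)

1574

Apr 29, 1817 → Apr 29, 1818: 365 days.
Apr 29, 1818 → Apr 29, 1819: 365 days.
Apr 29, 1819 → Apr 29, 1820: 366 days (Feb 29, 1820 is in that span).
Apr 29, 1820 → Apr 29, 1821: 365 days.
Apr 29, 1821 → May 29, 1821: 30 days (April has 30).
May 29, 1821 → Jun 29, 1821: 31 days (May has 31).
Jun 29, 1821 → Jul 29, 1821: 30 days (June has 30).
Jul 29, 1821 → Aug 20, 1821: 22 days.
Total: 1574 days.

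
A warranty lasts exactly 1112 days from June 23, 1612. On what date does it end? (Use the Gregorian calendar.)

+365 (one year) → Jun 23, 1613 (747 left).
+365 (one year) → Jun 23, 1614 (382 left).
Jun has 30 days: +8 → Jul 1, 1614 (374 left).
Jul has 31 days: +31 → Aug 1, 1614 (343 left).
Aug has 31 days: +31 → Sep 1, 1614 (312 left).
Sep has 30 days: +30 → Oct 1, 1614 (282 left).
Oct has 31 days: +31 → Nov 1, 1614 (251 left).
Nov has 30 days: +30 → Dec 1, 1614 (221 left).
Dec has 31 days: +31 → Jan 1, 1615 (190 left).
Jan has 31 days: +31 → Feb 1, 1615 (159 left).
Feb has 28 days: +28 → Mar 1, 1615 (131 left).
Mar has 31 days: +31 → Apr 1, 1615 (100 left).
Apr has 30 days: +30 → May 1, 1615 (70 left).
May has 31 days: +31 → Jun 1, 1615 (39 left).
Jun has 30 days: +30 → Jul 1, 1615 (9 left).
+9 → Jul 10, 1615.

July 10, 1615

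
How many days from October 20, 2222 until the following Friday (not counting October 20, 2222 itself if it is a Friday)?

Oct 20, 2222 is a Sunday.
From Sunday to the next Friday is 5 days.

5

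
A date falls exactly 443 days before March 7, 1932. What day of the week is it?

Saturday

Mar 7, 1932 is a Monday.
443 mod 7 = 2, so 443 days before a Monday is Monday − 2 = Saturday.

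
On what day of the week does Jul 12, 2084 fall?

January 1, 2084 is a Saturday.
Jan 1, 2084 → Feb 1, 2084: 31 days (January has 31).
Feb 1, 2084 → Mar 1, 2084: 29 days (February has 29).
Mar 1, 2084 → Apr 1, 2084: 31 days (March has 31).
Apr 1, 2084 → May 1, 2084: 30 days (April has 30).
May 1, 2084 → Jun 1, 2084: 31 days (May has 31).
Jun 1, 2084 → Jul 1, 2084: 30 days (June has 30).
Jul 1, 2084 → Jul 12, 2084: 11 days.
Total: 193 days.
193 mod 7 = 4, so Saturday + 4 = Wednesday.

Wednesday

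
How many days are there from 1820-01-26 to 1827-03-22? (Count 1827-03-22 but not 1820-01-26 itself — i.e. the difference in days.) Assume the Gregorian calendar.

Jan 26, 1820 → Jan 26, 1821: 366 days (Feb 29, 1820 is in that span).
Jan 26, 1821 → Jan 26, 1822: 365 days.
Jan 26, 1822 → Jan 26, 1823: 365 days.
Jan 26, 1823 → Jan 26, 1824: 365 days.
Jan 26, 1824 → Jan 26, 1825: 366 days (Feb 29, 1824 is in that span).
Jan 26, 1825 → Jan 26, 1826: 365 days.
Jan 26, 1826 → Jan 26, 1827: 365 days.
Jan 26, 1827 → Feb 26, 1827: 31 days (January has 31).
Feb 26, 1827 → Mar 22, 1827: 24 days.
Total: 2612 days.

2612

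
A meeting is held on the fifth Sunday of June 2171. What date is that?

June 1, 2171 is a Saturday.
The first Sunday is therefore June 2 (1 days later).
The fifth Sunday is 2 + 4×7 = June 30.

June 30, 2171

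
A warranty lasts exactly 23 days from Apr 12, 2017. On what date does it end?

Apr has 30 days: +19 → May 1, 2017 (4 left).
+4 → May 5, 2017.

May 5, 2017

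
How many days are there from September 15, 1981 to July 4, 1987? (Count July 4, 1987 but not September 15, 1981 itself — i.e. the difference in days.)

2118

Sep 15, 1981 → Sep 15, 1982: 365 days.
Sep 15, 1982 → Sep 15, 1983: 365 days.
Sep 15, 1983 → Sep 15, 1984: 366 days (Feb 29, 1984 is in that span).
Sep 15, 1984 → Sep 15, 1985: 365 days.
Sep 15, 1985 → Sep 15, 1986: 365 days.
Sep 15, 1986 → Oct 15, 1986: 30 days (September has 30).
Oct 15, 1986 → Nov 15, 1986: 31 days (October has 31).
Nov 15, 1986 → Dec 15, 1986: 30 days (November has 30).
Dec 15, 1986 → Jan 15, 1987: 31 days (December has 31).
Jan 15, 1987 → Feb 15, 1987: 31 days (January has 31).
Feb 15, 1987 → Mar 15, 1987: 28 days (February has 28).
Mar 15, 1987 → Apr 15, 1987: 31 days (March has 31).
Apr 15, 1987 → May 15, 1987: 30 days (April has 30).
May 15, 1987 → Jun 15, 1987: 31 days (May has 31).
Jun 15, 1987 → Jul 4, 1987: 19 days.
Total: 2118 days.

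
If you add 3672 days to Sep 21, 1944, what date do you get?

+365 (one year) → Sep 21, 1945 (3307 left).
+365 (one year) → Sep 21, 1946 (2942 left).
+365 (one year) → Sep 21, 1947 (2577 left).
+366 (one year; includes Feb 29, 1948) → Sep 21, 1948 (2211 left).
+365 (one year) → Sep 21, 1949 (1846 left).
+365 (one year) → Sep 21, 1950 (1481 left).
+365 (one year) → Sep 21, 1951 (1116 left).
+366 (one year; includes Feb 29, 1952) → Sep 21, 1952 (750 left).
+365 (one year) → Sep 21, 1953 (385 left).
Sep has 30 days: +10 → Oct 1, 1953 (375 left).
Oct has 31 days: +31 → Nov 1, 1953 (344 left).
Nov has 30 days: +30 → Dec 1, 1953 (314 left).
Dec has 31 days: +31 → Jan 1, 1954 (283 left).
Jan has 31 days: +31 → Feb 1, 1954 (252 left).
Feb has 28 days: +28 → Mar 1, 1954 (224 left).
Mar has 31 days: +31 → Apr 1, 1954 (193 left).
Apr has 30 days: +30 → May 1, 1954 (163 left).
May has 31 days: +31 → Jun 1, 1954 (132 left).
Jun has 30 days: +30 → Jul 1, 1954 (102 left).
Jul has 31 days: +31 → Aug 1, 1954 (71 left).
Aug has 31 days: +31 → Sep 1, 1954 (40 left).
Sep has 30 days: +30 → Oct 1, 1954 (10 left).
+10 → Oct 11, 1954.

October 11, 1954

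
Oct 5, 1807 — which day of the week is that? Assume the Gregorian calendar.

Monday

Doomsday rule: the anchor day for the 1800s is Friday. For year 07: 7÷12 = 0 r 7, and 7÷4 = 1, so 0+7+1 = 8.
Friday + 8 ≡ Saturday — that's 1807's doomsday.
In October the doomsday date is Oct 10.
Oct 5 is 5 days before Oct 10; 5 mod 7 = 5, so Saturday − 5 = Monday.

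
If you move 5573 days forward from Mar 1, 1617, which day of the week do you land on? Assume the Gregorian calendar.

First find the weekday of Mar 1, 1617. Doomsday rule: the anchor day for the 1600s is Tuesday. For year 17: 17÷12 = 1 r 5, and 5÷4 = 1, so 1+5+1 = 7.
Tuesday + 7 ≡ Tuesday — that's 1617's doomsday.
In March the doomsday date is Mar 14.
Mar 1 is 13 days before Mar 14; 13 mod 7 = 6, so Tuesday − 6 = Wednesday.
5573 mod 7 = 1, so 5573 days after a Wednesday is Wednesday + 1 = Thursday.

Thursday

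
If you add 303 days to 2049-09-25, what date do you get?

Sep has 30 days: +6 → Oct 1, 2049 (297 left).
Oct has 31 days: +31 → Nov 1, 2049 (266 left).
Nov has 30 days: +30 → Dec 1, 2049 (236 left).
Dec has 31 days: +31 → Jan 1, 2050 (205 left).
Jan has 31 days: +31 → Feb 1, 2050 (174 left).
Feb has 28 days: +28 → Mar 1, 2050 (146 left).
Mar has 31 days: +31 → Apr 1, 2050 (115 left).
Apr has 30 days: +30 → May 1, 2050 (85 left).
May has 31 days: +31 → Jun 1, 2050 (54 left).
Jun has 30 days: +30 → Jul 1, 2050 (24 left).
+24 → Jul 25, 2050.

July 25, 2050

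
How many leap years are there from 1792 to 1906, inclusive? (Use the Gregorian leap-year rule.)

Multiples of 4 in [1792,1906]: 29.
Of those, multiples of 100: 2 (not leap unless ÷400).
Multiples of 400: 0.
Leap years = 29 − 2 + 0 = 27.

27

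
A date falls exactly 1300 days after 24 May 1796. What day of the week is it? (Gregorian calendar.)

Sunday

May 24, 1796 is a Tuesday.
1300 mod 7 = 5, so 1300 days after a Tuesday is Tuesday + 5 = Sunday.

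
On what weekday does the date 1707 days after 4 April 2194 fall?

Apr 4, 2194 is a Friday.
1707 mod 7 = 6, so 1707 days after a Friday is Friday + 6 = Thursday.

Thursday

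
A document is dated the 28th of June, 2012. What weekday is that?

Thursday

January 1, 2012 is a Sunday.
Jan 1, 2012 → Feb 1, 2012: 31 days (January has 31).
Feb 1, 2012 → Mar 1, 2012: 29 days (February has 29).
Mar 1, 2012 → Apr 1, 2012: 31 days (March has 31).
Apr 1, 2012 → May 1, 2012: 30 days (April has 30).
May 1, 2012 → Jun 1, 2012: 31 days (May has 31).
Jun 1, 2012 → Jun 28, 2012: 27 days.
Total: 179 days.
179 mod 7 = 4, so Sunday + 4 = Thursday.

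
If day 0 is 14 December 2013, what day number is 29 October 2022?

Dec 14, 2013 → Dec 14, 2014: 365 days.
Dec 14, 2014 → Dec 14, 2015: 365 days.
Dec 14, 2015 → Dec 14, 2016: 366 days (Feb 29, 2016 is in that span).
Dec 14, 2016 → Dec 14, 2017: 365 days.
Dec 14, 2017 → Dec 14, 2018: 365 days.
Dec 14, 2018 → Dec 14, 2019: 365 days.
Dec 14, 2019 → Dec 14, 2020: 366 days (Feb 29, 2020 is in that span).
Dec 14, 2020 → Dec 14, 2021: 365 days.
Dec 14, 2021 → Jan 14, 2022: 31 days (December has 31).
Jan 14, 2022 → Feb 14, 2022: 31 days (January has 31).
Feb 14, 2022 → Mar 14, 2022: 28 days (February has 28).
Mar 14, 2022 → Apr 14, 2022: 31 days (March has 31).
Apr 14, 2022 → May 14, 2022: 30 days (April has 30).
May 14, 2022 → Jun 14, 2022: 31 days (May has 31).
Jun 14, 2022 → Jul 14, 2022: 30 days (June has 30).
Jul 14, 2022 → Aug 14, 2022: 31 days (July has 31).
Aug 14, 2022 → Sep 14, 2022: 31 days (August has 31).
Sep 14, 2022 → Oct 14, 2022: 30 days (September has 30).
Oct 14, 2022 → Oct 29, 2022: 15 days.
Total: 3241 days.

3241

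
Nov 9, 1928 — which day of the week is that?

Friday

Doomsday rule: the anchor day for the 1900s is Wednesday. For year 28: 28÷12 = 2 r 4, and 4÷4 = 1, so 2+4+1 = 7.
Wednesday + 7 ≡ Wednesday — that's 1928's doomsday.
In November the doomsday date is Nov 7.
Nov 9 is 2 days after Nov 7; 2 mod 7 = 2, so Wednesday + 2 = Friday.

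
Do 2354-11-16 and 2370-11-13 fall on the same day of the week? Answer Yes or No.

No

From Nov 16, 2354 to Nov 13, 2370 is 5841 days.
5841 mod 7 = 3, so they are different weekdays.
(Nov 16, 2354 is a Tuesday; Nov 13, 2370 is a Friday.)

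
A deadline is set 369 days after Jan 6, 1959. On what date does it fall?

Jan has 31 days: +26 → Feb 1, 1959 (343 left).
Feb has 28 days: +28 → Mar 1, 1959 (315 left).
Mar has 31 days: +31 → Apr 1, 1959 (284 left).
Apr has 30 days: +30 → May 1, 1959 (254 left).
May has 31 days: +31 → Jun 1, 1959 (223 left).
Jun has 30 days: +30 → Jul 1, 1959 (193 left).
Jul has 31 days: +31 → Aug 1, 1959 (162 left).
Aug has 31 days: +31 → Sep 1, 1959 (131 left).
Sep has 30 days: +30 → Oct 1, 1959 (101 left).
Oct has 31 days: +31 → Nov 1, 1959 (70 left).
Nov has 30 days: +30 → Dec 1, 1959 (40 left).
Dec has 31 days: +31 → Jan 1, 1960 (9 left).
+9 → Jan 10, 1960.

January 10, 1960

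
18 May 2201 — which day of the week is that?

Monday

Doomsday rule: the anchor day for the 2200s is Friday. For year 01: 1÷12 = 0 r 1, and 1÷4 = 0, so 0+1+0 = 1.
Friday + 1 ≡ Saturday — that's 2201's doomsday.
In May the doomsday date is May 9.
May 18 is 9 days after May 9; 9 mod 7 = 2, so Saturday + 2 = Monday.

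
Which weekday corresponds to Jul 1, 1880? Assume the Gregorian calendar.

Thursday

Doomsday rule: the anchor day for the 1800s is Friday. For year 80: 80÷12 = 6 r 8, and 8÷4 = 2, so 6+8+2 = 16.
Friday + 16 ≡ Sunday — that's 1880's doomsday.
In July the doomsday date is Jul 11.
Jul 1 is 10 days before Jul 11; 10 mod 7 = 3, so Sunday − 3 = Thursday.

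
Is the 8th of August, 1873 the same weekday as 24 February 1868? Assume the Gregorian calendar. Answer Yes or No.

From Feb 24, 1868 to Aug 8, 1873 is 1992 days.
1992 mod 7 = 4, so they are different weekdays.
(Feb 24, 1868 is a Monday; Aug 8, 1873 is a Friday.)

No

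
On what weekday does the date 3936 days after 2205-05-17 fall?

First find the weekday of May 17, 2205. Doomsday rule: the anchor day for the 2200s is Friday. For year 05: 5÷12 = 0 r 5, and 5÷4 = 1, so 0+5+1 = 6.
Friday + 6 ≡ Thursday — that's 2205's doomsday.
In May the doomsday date is May 9.
May 17 is 8 days after May 9; 8 mod 7 = 1, so Thursday + 1 = Friday.
3936 mod 7 = 2, so 3936 days after a Friday is Friday + 2 = Sunday.

Sunday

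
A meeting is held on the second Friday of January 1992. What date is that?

January 10, 1992

January 1, 1992 is a Wednesday.
The first Friday is therefore January 3 (2 days later).
The second Friday is 3 + 1×7 = January 10.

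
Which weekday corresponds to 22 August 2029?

Doomsday rule: the anchor day for the 2000s is Tuesday. For year 29: 29÷12 = 2 r 5, and 5÷4 = 1, so 2+5+1 = 8.
Tuesday + 8 ≡ Wednesday — that's 2029's doomsday.
In August the doomsday date is Aug 8.
Aug 22 is 14 days after Aug 8; 14 mod 7 = 0, so Wednesday + 0 = Wednesday.

Wednesday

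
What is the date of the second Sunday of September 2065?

September 1, 2065 is a Tuesday.
The first Sunday is therefore September 6 (5 days later).
The second Sunday is 6 + 1×7 = September 13.

September 13, 2065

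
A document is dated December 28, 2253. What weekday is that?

Wednesday

Doomsday rule: the anchor day for the 2200s is Friday. For year 53: 53÷12 = 4 r 5, and 5÷4 = 1, so 4+5+1 = 10.
Friday + 10 ≡ Monday — that's 2253's doomsday.
In December the doomsday date is Dec 12.
Dec 28 is 16 days after Dec 12; 16 mod 7 = 2, so Monday + 2 = Wednesday.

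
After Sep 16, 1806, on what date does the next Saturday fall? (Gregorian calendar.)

Sep 16, 1806 is a Tuesday.
From Tuesday to the next Saturday is 4 days.
Sep 16, 1806 + 4 = Sep 20, 1806.

September 20, 1806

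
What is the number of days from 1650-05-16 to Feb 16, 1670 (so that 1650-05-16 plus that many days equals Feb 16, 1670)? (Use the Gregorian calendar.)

7216

May 16, 1650 → May 16, 1651: 365 days.
May 16, 1651 → May 16, 1652: 366 days (Feb 29, 1652 is in that span).
May 16, 1652 → May 16, 1653: 365 days.
May 16, 1653 → May 16, 1654: 365 days.
May 16, 1654 → May 16, 1655: 365 days.
May 16, 1655 → May 16, 1656: 366 days (Feb 29, 1656 is in that span).
May 16, 1656 → May 16, 1657: 365 days.
May 16, 1657 → May 16, 1658: 365 days.
May 16, 1658 → May 16, 1659: 365 days.
May 16, 1659 → May 16, 1660: 366 days (Feb 29, 1660 is in that span).
May 16, 1660 → May 16, 1661: 365 days.
May 16, 1661 → May 16, 1662: 365 days.
May 16, 1662 → May 16, 1663: 365 days.
May 16, 1663 → May 16, 1664: 366 days (Feb 29, 1664 is in that span).
May 16, 1664 → May 16, 1665: 365 days.
May 16, 1665 → May 16, 1666: 365 days.
May 16, 1666 → May 16, 1667: 365 days.
May 16, 1667 → May 16, 1668: 366 days (Feb 29, 1668 is in that span).
May 16, 1668 → May 16, 1669: 365 days.
May 16, 1669 → Jun 16, 1669: 31 days (May has 31).
Jun 16, 1669 → Jul 16, 1669: 30 days (June has 30).
Jul 16, 1669 → Aug 16, 1669: 31 days (July has 31).
Aug 16, 1669 → Sep 16, 1669: 31 days (August has 31).
Sep 16, 1669 → Oct 16, 1669: 30 days (September has 30).
Oct 16, 1669 → Nov 16, 1669: 31 days (October has 31).
Nov 16, 1669 → Dec 16, 1669: 30 days (November has 30).
Dec 16, 1669 → Jan 16, 1670: 31 days (December has 31).
Jan 16, 1670 → Feb 16, 1670: 31 days.
Total: 7216 days.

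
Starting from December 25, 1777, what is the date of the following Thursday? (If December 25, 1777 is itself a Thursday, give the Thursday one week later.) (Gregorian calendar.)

January 1, 1778

Dec 25, 1777 is a Thursday.
From Thursday to the next Thursday is 7 days.
Dec 25, 1777 + 7 = Jan 1, 1778.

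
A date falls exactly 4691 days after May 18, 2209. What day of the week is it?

First find the weekday of May 18, 2209. Doomsday rule: the anchor day for the 2200s is Friday. For year 09: 9÷12 = 0 r 9, and 9÷4 = 2, so 0+9+2 = 11.
Friday + 11 ≡ Tuesday — that's 2209's doomsday.
In May the doomsday date is May 9.
May 18 is 9 days after May 9; 9 mod 7 = 2, so Tuesday + 2 = Thursday.
4691 mod 7 = 1, so 4691 days after a Thursday is Thursday + 1 = Friday.

Friday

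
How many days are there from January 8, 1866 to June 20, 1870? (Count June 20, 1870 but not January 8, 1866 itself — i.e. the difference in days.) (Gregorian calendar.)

1624

Jan 8, 1866 → Jan 8, 1867: 365 days.
Jan 8, 1867 → Jan 8, 1868: 365 days.
Jan 8, 1868 → Jan 8, 1869: 366 days (Feb 29, 1868 is in that span).
Jan 8, 1869 → Jan 8, 1870: 365 days.
Jan 8, 1870 → Feb 8, 1870: 31 days (January has 31).
Feb 8, 1870 → Mar 8, 1870: 28 days (February has 28).
Mar 8, 1870 → Apr 8, 1870: 31 days (March has 31).
Apr 8, 1870 → May 8, 1870: 30 days (April has 30).
May 8, 1870 → Jun 8, 1870: 31 days (May has 31).
Jun 8, 1870 → Jun 20, 1870: 12 days.
Total: 1624 days.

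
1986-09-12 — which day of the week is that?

Friday

Doomsday rule: the anchor day for the 1900s is Wednesday. For year 86: 86÷12 = 7 r 2, and 2÷4 = 0, so 7+2+0 = 9.
Wednesday + 9 ≡ Friday — that's 1986's doomsday.
In September the doomsday date is Sep 5.
Sep 12 is 7 days after Sep 5; 7 mod 7 = 0, so Friday + 0 = Friday.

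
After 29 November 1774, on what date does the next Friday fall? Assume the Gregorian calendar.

December 2, 1774

Nov 29, 1774 is a Tuesday.
From Tuesday to the next Friday is 3 days.
Nov 29, 1774 + 3 = Dec 2, 1774.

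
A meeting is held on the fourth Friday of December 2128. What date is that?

December 1, 2128 is a Wednesday.
The first Friday is therefore December 3 (2 days later).
The fourth Friday is 3 + 3×7 = December 24.

December 24, 2128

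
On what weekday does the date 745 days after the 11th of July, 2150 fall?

First find the weekday of Jul 11, 2150. Doomsday rule: the anchor day for the 2100s is Sunday. For year 50: 50÷12 = 4 r 2, and 2÷4 = 0, so 4+2+0 = 6.
Sunday + 6 ≡ Saturday — that's 2150's doomsday.
In July the doomsday date is Jul 11.
Jul 11 is the doomsday itself: Saturday.
745 mod 7 = 3, so 745 days after a Saturday is Saturday + 3 = Tuesday.

Tuesday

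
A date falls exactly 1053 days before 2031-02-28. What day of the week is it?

Tuesday

Feb 28, 2031 is a Friday.
1053 mod 7 = 3, so 1053 days before a Friday is Friday − 3 = Tuesday.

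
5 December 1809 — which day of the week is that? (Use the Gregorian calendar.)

Tuesday

Doomsday rule: the anchor day for the 1800s is Friday. For year 09: 9÷12 = 0 r 9, and 9÷4 = 2, so 0+9+2 = 11.
Friday + 11 ≡ Tuesday — that's 1809's doomsday.
In December the doomsday date is Dec 12.
Dec 5 is 7 days before Dec 12; 7 mod 7 = 0, so Tuesday − 0 = Tuesday.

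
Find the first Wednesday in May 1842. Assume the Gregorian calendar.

May 1, 1842 is a Sunday.
The first Wednesday is therefore May 4 (3 days later).

May 4, 1842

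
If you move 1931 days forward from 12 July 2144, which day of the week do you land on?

Jul 12, 2144 is a Sunday.
1931 mod 7 = 6, so 1931 days after a Sunday is Sunday + 6 = Saturday.

Saturday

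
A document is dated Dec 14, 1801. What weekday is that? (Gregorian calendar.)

Monday

Doomsday rule: the anchor day for the 1800s is Friday. For year 01: 1÷12 = 0 r 1, and 1÷4 = 0, so 0+1+0 = 1.
Friday + 1 ≡ Saturday — that's 1801's doomsday.
In December the doomsday date is Dec 12.
Dec 14 is 2 days after Dec 12; 2 mod 7 = 2, so Saturday + 2 = Monday.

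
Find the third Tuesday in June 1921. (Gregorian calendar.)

June 1, 1921 is a Wednesday.
The first Tuesday is therefore June 7 (6 days later).
The third Tuesday is 7 + 2×7 = June 21.

June 21, 1921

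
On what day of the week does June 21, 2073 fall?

January 1, 2073 is a Sunday.
Jan 1, 2073 → Feb 1, 2073: 31 days (January has 31).
Feb 1, 2073 → Mar 1, 2073: 28 days (February has 28).
Mar 1, 2073 → Apr 1, 2073: 31 days (March has 31).
Apr 1, 2073 → May 1, 2073: 30 days (April has 30).
May 1, 2073 → Jun 1, 2073: 31 days (May has 31).
Jun 1, 2073 → Jun 21, 2073: 20 days.
Total: 171 days.
171 mod 7 = 3, so Sunday + 3 = Wednesday.

Wednesday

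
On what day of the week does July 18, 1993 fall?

Doomsday rule: the anchor day for the 1900s is Wednesday. For year 93: 93÷12 = 7 r 9, and 9÷4 = 2, so 7+9+2 = 18.
Wednesday + 18 ≡ Sunday — that's 1993's doomsday.
In July the doomsday date is Jul 11.
Jul 18 is 7 days after Jul 11; 7 mod 7 = 0, so Sunday + 0 = Sunday.

Sunday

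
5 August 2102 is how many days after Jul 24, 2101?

Jul 24, 2101 → Aug 24, 2101: 31 days (July has 31).
Aug 24, 2101 → Sep 24, 2101: 31 days (August has 31).
Sep 24, 2101 → Oct 24, 2101: 30 days (September has 30).
Oct 24, 2101 → Nov 24, 2101: 31 days (October has 31).
Nov 24, 2101 → Dec 24, 2101: 30 days (November has 30).
Dec 24, 2101 → Jan 24, 2102: 31 days (December has 31).
Jan 24, 2102 → Feb 24, 2102: 31 days (January has 31).
Feb 24, 2102 → Mar 24, 2102: 28 days (February has 28).
Mar 24, 2102 → Apr 24, 2102: 31 days (March has 31).
Apr 24, 2102 → May 24, 2102: 30 days (April has 30).
May 24, 2102 → Jun 24, 2102: 31 days (May has 31).
Jun 24, 2102 → Jul 24, 2102: 30 days (June has 30).
Jul 24, 2102 → Aug 5, 2102: 12 days.
Total: 377 days.

377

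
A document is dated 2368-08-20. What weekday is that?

Doomsday rule: the anchor day for the 2300s is Wednesday. For year 68: 68÷12 = 5 r 8, and 8÷4 = 2, so 5+8+2 = 15.
Wednesday + 15 ≡ Thursday — that's 2368's doomsday.
In August the doomsday date is Aug 8.
Aug 20 is 12 days after Aug 8; 12 mod 7 = 5, so Thursday + 5 = Tuesday.

Tuesday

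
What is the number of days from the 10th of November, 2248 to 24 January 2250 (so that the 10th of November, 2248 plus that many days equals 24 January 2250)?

440

Nov 10, 2248 → Nov 10, 2249: 365 days.
Nov 10, 2249 → Dec 10, 2249: 30 days (November has 30).
Dec 10, 2249 → Jan 10, 2250: 31 days (December has 31).
Jan 10, 2250 → Jan 24, 2250: 14 days.
Total: 440 days.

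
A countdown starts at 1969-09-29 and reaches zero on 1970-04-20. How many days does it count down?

203

Sep 29, 1969 → Oct 29, 1969: 30 days (September has 30).
Oct 29, 1969 → Nov 29, 1969: 31 days (October has 31).
Nov 29, 1969 → Dec 29, 1969: 30 days (November has 30).
Dec 29, 1969 → Jan 29, 1970: 31 days (December has 31).
Jan 29, 1970 → Feb 28, 1970: 30 days (January has 31).
Feb 28, 1970 → Mar 28, 1970: 28 days (February has 28).
Mar 28, 1970 → Apr 20, 1970: 23 days.
Total: 203 days.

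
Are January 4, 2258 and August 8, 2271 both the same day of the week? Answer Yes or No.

From Jan 4, 2258 to Aug 8, 2271 is 4964 days.
4964 mod 7 = 1, so they are different weekdays.
(Jan 4, 2258 is a Monday; Aug 8, 2271 is a Tuesday.)

No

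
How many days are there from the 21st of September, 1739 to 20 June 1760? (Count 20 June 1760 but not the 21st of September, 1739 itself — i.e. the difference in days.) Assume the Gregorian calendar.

7578

Sep 21, 1739 → Sep 21, 1740: 366 days (Feb 29, 1740 is in that span).
Sep 21, 1740 → Sep 21, 1741: 365 days.
Sep 21, 1741 → Sep 21, 1742: 365 days.
Sep 21, 1742 → Sep 21, 1743: 365 days.
Sep 21, 1743 → Sep 21, 1744: 366 days (Feb 29, 1744 is in that span).
Sep 21, 1744 → Sep 21, 1745: 365 days.
Sep 21, 1745 → Sep 21, 1746: 365 days.
Sep 21, 1746 → Sep 21, 1747: 365 days.
Sep 21, 1747 → Sep 21, 1748: 366 days (Feb 29, 1748 is in that span).
Sep 21, 1748 → Sep 21, 1749: 365 days.
Sep 21, 1749 → Sep 21, 1750: 365 days.
Sep 21, 1750 → Sep 21, 1751: 365 days.
Sep 21, 1751 → Sep 21, 1752: 366 days (Feb 29, 1752 is in that span).
Sep 21, 1752 → Sep 21, 1753: 365 days.
Sep 21, 1753 → Sep 21, 1754: 365 days.
Sep 21, 1754 → Sep 21, 1755: 365 days.
Sep 21, 1755 → Sep 21, 1756: 366 days (Feb 29, 1756 is in that span).
Sep 21, 1756 → Sep 21, 1757: 365 days.
Sep 21, 1757 → Sep 21, 1758: 365 days.
Sep 21, 1758 → Sep 21, 1759: 365 days.
Sep 21, 1759 → Oct 21, 1759: 30 days (September has 30).
Oct 21, 1759 → Nov 21, 1759: 31 days (October has 31).
Nov 21, 1759 → Dec 21, 1759: 30 days (November has 30).
Dec 21, 1759 → Jan 21, 1760: 31 days (December has 31).
Jan 21, 1760 → Feb 21, 1760: 31 days (January has 31).
Feb 21, 1760 → Mar 21, 1760: 29 days (February has 29).
Mar 21, 1760 → Apr 21, 1760: 31 days (March has 31).
Apr 21, 1760 → May 21, 1760: 30 days (April has 30).
May 21, 1760 → Jun 20, 1760: 30 days.
Total: 7578 days.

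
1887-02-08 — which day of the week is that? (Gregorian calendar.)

Tuesday

Doomsday rule: the anchor day for the 1800s is Friday. For year 87: 87÷12 = 7 r 3, and 3÷4 = 0, so 7+3+0 = 10.
Friday + 10 ≡ Monday — that's 1887's doomsday.
In February the doomsday date is Feb 28 (1887 is not a leap year).
Feb 8 is 20 days before Feb 28; 20 mod 7 = 6, so Monday − 6 = Tuesday.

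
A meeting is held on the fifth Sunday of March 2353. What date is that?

March 1, 2353 is a Sunday.
The first Sunday is therefore March 1 (same day).
The fifth Sunday is 1 + 4×7 = March 29.

March 29, 2353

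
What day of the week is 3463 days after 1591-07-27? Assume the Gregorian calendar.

Thursday

Jul 27, 1591 is a Saturday.
3463 mod 7 = 5, so 3463 days after a Saturday is Saturday + 5 = Thursday.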